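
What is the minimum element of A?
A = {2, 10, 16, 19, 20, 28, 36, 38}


Set A = {2, 10, 16, 19, 20, 28, 36, 38}
Elements in ascending order: 2, 10, 16, 19, 20, 28, 36, 38
The smallest element is 2.

2


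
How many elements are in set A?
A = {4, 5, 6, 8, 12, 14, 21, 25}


Set A = {4, 5, 6, 8, 12, 14, 21, 25}
Listing elements: 4, 5, 6, 8, 12, 14, 21, 25
Counting: 8 elements
|A| = 8

8


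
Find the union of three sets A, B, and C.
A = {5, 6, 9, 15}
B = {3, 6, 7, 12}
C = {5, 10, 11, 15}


Set A = {5, 6, 9, 15}
Set B = {3, 6, 7, 12}
Set C = {5, 10, 11, 15}
First, A ∪ B = {3, 5, 6, 7, 9, 12, 15}
Then, (A ∪ B) ∪ C = {3, 5, 6, 7, 9, 10, 11, 12, 15}

{3, 5, 6, 7, 9, 10, 11, 12, 15}


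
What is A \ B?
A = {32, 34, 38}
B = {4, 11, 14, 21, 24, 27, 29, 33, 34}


Set A = {32, 34, 38}
Set B = {4, 11, 14, 21, 24, 27, 29, 33, 34}
A \ B includes elements in A that are not in B.
Check each element of A:
32 (not in B, keep), 34 (in B, remove), 38 (not in B, keep)
A \ B = {32, 38}

{32, 38}


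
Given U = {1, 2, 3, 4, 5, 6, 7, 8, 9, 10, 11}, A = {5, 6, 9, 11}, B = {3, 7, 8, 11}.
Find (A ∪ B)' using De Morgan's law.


U = {1, 2, 3, 4, 5, 6, 7, 8, 9, 10, 11}
A = {5, 6, 9, 11}, B = {3, 7, 8, 11}
A ∪ B = {3, 5, 6, 7, 8, 9, 11}
(A ∪ B)' = U \ (A ∪ B) = {1, 2, 4, 10}
Verification via A' ∩ B': A' = {1, 2, 3, 4, 7, 8, 10}, B' = {1, 2, 4, 5, 6, 9, 10}
A' ∩ B' = {1, 2, 4, 10} ✓

{1, 2, 4, 10}


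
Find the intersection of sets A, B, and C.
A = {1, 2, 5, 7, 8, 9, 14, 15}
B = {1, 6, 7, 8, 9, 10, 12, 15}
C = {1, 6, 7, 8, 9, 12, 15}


Set A = {1, 2, 5, 7, 8, 9, 14, 15}
Set B = {1, 6, 7, 8, 9, 10, 12, 15}
Set C = {1, 6, 7, 8, 9, 12, 15}
First, A ∩ B = {1, 7, 8, 9, 15}
Then, (A ∩ B) ∩ C = {1, 7, 8, 9, 15}

{1, 7, 8, 9, 15}


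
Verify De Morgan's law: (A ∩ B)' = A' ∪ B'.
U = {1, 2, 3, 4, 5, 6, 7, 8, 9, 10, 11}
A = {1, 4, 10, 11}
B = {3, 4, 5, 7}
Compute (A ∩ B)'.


U = {1, 2, 3, 4, 5, 6, 7, 8, 9, 10, 11}
A = {1, 4, 10, 11}, B = {3, 4, 5, 7}
A ∩ B = {4}
(A ∩ B)' = U \ (A ∩ B) = {1, 2, 3, 5, 6, 7, 8, 9, 10, 11}
Verification via A' ∪ B': A' = {2, 3, 5, 6, 7, 8, 9}, B' = {1, 2, 6, 8, 9, 10, 11}
A' ∪ B' = {1, 2, 3, 5, 6, 7, 8, 9, 10, 11} ✓

{1, 2, 3, 5, 6, 7, 8, 9, 10, 11}


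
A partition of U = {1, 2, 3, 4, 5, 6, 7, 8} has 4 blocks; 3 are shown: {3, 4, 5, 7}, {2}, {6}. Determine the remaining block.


U = {1, 2, 3, 4, 5, 6, 7, 8}
Shown blocks: {3, 4, 5, 7}, {2}, {6}
A partition's blocks are pairwise disjoint and cover U, so the missing block = U \ (union of shown blocks).
Union of shown blocks: {2, 3, 4, 5, 6, 7}
Missing block = U \ (union) = {1, 8}

{1, 8}


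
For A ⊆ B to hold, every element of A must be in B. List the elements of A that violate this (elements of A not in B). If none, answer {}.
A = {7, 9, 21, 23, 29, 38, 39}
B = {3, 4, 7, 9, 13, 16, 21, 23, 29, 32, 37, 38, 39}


Set A = {7, 9, 21, 23, 29, 38, 39}
Set B = {3, 4, 7, 9, 13, 16, 21, 23, 29, 32, 37, 38, 39}
Check each element of A against B:
7 ∈ B, 9 ∈ B, 21 ∈ B, 23 ∈ B, 29 ∈ B, 38 ∈ B, 39 ∈ B
Elements of A not in B: {}

{}


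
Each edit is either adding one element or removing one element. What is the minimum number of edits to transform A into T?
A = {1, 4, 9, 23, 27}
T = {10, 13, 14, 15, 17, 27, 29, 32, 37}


Set A = {1, 4, 9, 23, 27}
Set T = {10, 13, 14, 15, 17, 27, 29, 32, 37}
Elements to remove from A (in A, not in T): {1, 4, 9, 23} → 4 removals
Elements to add to A (in T, not in A): {10, 13, 14, 15, 17, 29, 32, 37} → 8 additions
Total edits = 4 + 8 = 12

12


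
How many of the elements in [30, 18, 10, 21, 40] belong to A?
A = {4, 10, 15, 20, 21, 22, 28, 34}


Set A = {4, 10, 15, 20, 21, 22, 28, 34}
Candidates: [30, 18, 10, 21, 40]
Check each candidate:
30 ∉ A, 18 ∉ A, 10 ∈ A, 21 ∈ A, 40 ∉ A
Count of candidates in A: 2

2


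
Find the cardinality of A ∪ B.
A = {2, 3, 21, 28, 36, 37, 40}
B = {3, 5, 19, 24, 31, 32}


Set A = {2, 3, 21, 28, 36, 37, 40}, |A| = 7
Set B = {3, 5, 19, 24, 31, 32}, |B| = 6
A ∩ B = {3}, |A ∩ B| = 1
|A ∪ B| = |A| + |B| - |A ∩ B| = 7 + 6 - 1 = 12

12


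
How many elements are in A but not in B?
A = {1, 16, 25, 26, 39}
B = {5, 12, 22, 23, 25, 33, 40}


Set A = {1, 16, 25, 26, 39}
Set B = {5, 12, 22, 23, 25, 33, 40}
A \ B = {1, 16, 26, 39}
|A \ B| = 4

4


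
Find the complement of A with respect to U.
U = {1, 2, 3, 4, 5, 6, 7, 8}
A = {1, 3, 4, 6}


Universal set U = {1, 2, 3, 4, 5, 6, 7, 8}
Set A = {1, 3, 4, 6}
A' = U \ A = elements in U but not in A
Checking each element of U:
1 (in A, exclude), 2 (not in A, include), 3 (in A, exclude), 4 (in A, exclude), 5 (not in A, include), 6 (in A, exclude), 7 (not in A, include), 8 (not in A, include)
A' = {2, 5, 7, 8}

{2, 5, 7, 8}


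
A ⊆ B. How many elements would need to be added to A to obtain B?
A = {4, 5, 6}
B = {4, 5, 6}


Set A = {4, 5, 6}, |A| = 3
Set B = {4, 5, 6}, |B| = 3
Since A ⊆ B: B \ A = {}
|B| - |A| = 3 - 3 = 0

0


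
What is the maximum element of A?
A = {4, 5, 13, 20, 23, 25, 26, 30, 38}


Set A = {4, 5, 13, 20, 23, 25, 26, 30, 38}
Elements in ascending order: 4, 5, 13, 20, 23, 25, 26, 30, 38
The largest element is 38.

38


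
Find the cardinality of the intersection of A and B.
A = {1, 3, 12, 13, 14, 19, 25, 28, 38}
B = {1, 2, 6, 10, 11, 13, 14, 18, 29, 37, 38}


Set A = {1, 3, 12, 13, 14, 19, 25, 28, 38}
Set B = {1, 2, 6, 10, 11, 13, 14, 18, 29, 37, 38}
A ∩ B = {1, 13, 14, 38}
|A ∩ B| = 4

4


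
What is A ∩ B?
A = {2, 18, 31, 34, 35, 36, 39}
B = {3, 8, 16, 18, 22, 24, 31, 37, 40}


Set A = {2, 18, 31, 34, 35, 36, 39}
Set B = {3, 8, 16, 18, 22, 24, 31, 37, 40}
A ∩ B includes only elements in both sets.
Check each element of A against B:
2 ✗, 18 ✓, 31 ✓, 34 ✗, 35 ✗, 36 ✗, 39 ✗
A ∩ B = {18, 31}

{18, 31}


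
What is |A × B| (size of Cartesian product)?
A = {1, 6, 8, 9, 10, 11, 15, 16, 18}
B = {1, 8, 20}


Set A = {1, 6, 8, 9, 10, 11, 15, 16, 18} has 9 elements.
Set B = {1, 8, 20} has 3 elements.
|A × B| = |A| × |B| = 9 × 3 = 27

27


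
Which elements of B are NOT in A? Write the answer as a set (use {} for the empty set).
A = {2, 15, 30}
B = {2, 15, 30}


Set A = {2, 15, 30}
Set B = {2, 15, 30}
Check each element of B against A:
2 ∈ A, 15 ∈ A, 30 ∈ A
Elements of B not in A: {}

{}


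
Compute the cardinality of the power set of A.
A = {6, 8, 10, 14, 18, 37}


Set A = {6, 8, 10, 14, 18, 37}
|A| = 6
The power set P(A) contains all subsets of A.
|P(A)| = 2^|A| = 2^6 = 64

64


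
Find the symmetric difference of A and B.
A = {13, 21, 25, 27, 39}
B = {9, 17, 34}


Set A = {13, 21, 25, 27, 39}
Set B = {9, 17, 34}
A △ B = (A \ B) ∪ (B \ A)
Elements in A but not B: {13, 21, 25, 27, 39}
Elements in B but not A: {9, 17, 34}
A △ B = {9, 13, 17, 21, 25, 27, 34, 39}

{9, 13, 17, 21, 25, 27, 34, 39}


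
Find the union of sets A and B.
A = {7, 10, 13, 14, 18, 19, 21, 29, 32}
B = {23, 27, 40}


Set A = {7, 10, 13, 14, 18, 19, 21, 29, 32}
Set B = {23, 27, 40}
A ∪ B includes all elements in either set.
Elements from A: {7, 10, 13, 14, 18, 19, 21, 29, 32}
Elements from B not already included: {23, 27, 40}
A ∪ B = {7, 10, 13, 14, 18, 19, 21, 23, 27, 29, 32, 40}

{7, 10, 13, 14, 18, 19, 21, 23, 27, 29, 32, 40}


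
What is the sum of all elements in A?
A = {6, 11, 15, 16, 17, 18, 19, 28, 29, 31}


Set A = {6, 11, 15, 16, 17, 18, 19, 28, 29, 31}
Sum = 6 + 11 + 15 + 16 + 17 + 18 + 19 + 28 + 29 + 31 = 190

190


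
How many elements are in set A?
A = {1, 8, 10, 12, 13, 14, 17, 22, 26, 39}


Set A = {1, 8, 10, 12, 13, 14, 17, 22, 26, 39}
Listing elements: 1, 8, 10, 12, 13, 14, 17, 22, 26, 39
Counting: 10 elements
|A| = 10

10


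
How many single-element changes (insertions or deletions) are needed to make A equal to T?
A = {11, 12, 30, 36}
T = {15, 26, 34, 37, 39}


Set A = {11, 12, 30, 36}
Set T = {15, 26, 34, 37, 39}
Elements to remove from A (in A, not in T): {11, 12, 30, 36} → 4 removals
Elements to add to A (in T, not in A): {15, 26, 34, 37, 39} → 5 additions
Total edits = 4 + 5 = 9

9


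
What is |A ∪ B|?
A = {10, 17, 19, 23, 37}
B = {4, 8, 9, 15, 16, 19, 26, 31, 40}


Set A = {10, 17, 19, 23, 37}, |A| = 5
Set B = {4, 8, 9, 15, 16, 19, 26, 31, 40}, |B| = 9
A ∩ B = {19}, |A ∩ B| = 1
|A ∪ B| = |A| + |B| - |A ∩ B| = 5 + 9 - 1 = 13

13


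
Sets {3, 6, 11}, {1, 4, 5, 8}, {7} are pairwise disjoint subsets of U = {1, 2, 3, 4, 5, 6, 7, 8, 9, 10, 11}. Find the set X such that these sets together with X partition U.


U = {1, 2, 3, 4, 5, 6, 7, 8, 9, 10, 11}
Shown blocks: {3, 6, 11}, {1, 4, 5, 8}, {7}
A partition's blocks are pairwise disjoint and cover U, so the missing block = U \ (union of shown blocks).
Union of shown blocks: {1, 3, 4, 5, 6, 7, 8, 11}
Missing block = U \ (union) = {2, 9, 10}

{2, 9, 10}


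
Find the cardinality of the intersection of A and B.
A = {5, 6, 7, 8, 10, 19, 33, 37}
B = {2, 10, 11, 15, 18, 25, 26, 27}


Set A = {5, 6, 7, 8, 10, 19, 33, 37}
Set B = {2, 10, 11, 15, 18, 25, 26, 27}
A ∩ B = {10}
|A ∩ B| = 1

1


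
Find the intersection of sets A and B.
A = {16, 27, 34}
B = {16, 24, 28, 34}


Set A = {16, 27, 34}
Set B = {16, 24, 28, 34}
A ∩ B includes only elements in both sets.
Check each element of A against B:
16 ✓, 27 ✗, 34 ✓
A ∩ B = {16, 34}

{16, 34}


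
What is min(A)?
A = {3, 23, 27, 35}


Set A = {3, 23, 27, 35}
Elements in ascending order: 3, 23, 27, 35
The smallest element is 3.

3


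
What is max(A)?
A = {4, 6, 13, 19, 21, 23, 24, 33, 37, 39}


Set A = {4, 6, 13, 19, 21, 23, 24, 33, 37, 39}
Elements in ascending order: 4, 6, 13, 19, 21, 23, 24, 33, 37, 39
The largest element is 39.

39


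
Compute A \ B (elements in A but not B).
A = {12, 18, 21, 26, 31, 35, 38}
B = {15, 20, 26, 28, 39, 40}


Set A = {12, 18, 21, 26, 31, 35, 38}
Set B = {15, 20, 26, 28, 39, 40}
A \ B includes elements in A that are not in B.
Check each element of A:
12 (not in B, keep), 18 (not in B, keep), 21 (not in B, keep), 26 (in B, remove), 31 (not in B, keep), 35 (not in B, keep), 38 (not in B, keep)
A \ B = {12, 18, 21, 31, 35, 38}

{12, 18, 21, 31, 35, 38}


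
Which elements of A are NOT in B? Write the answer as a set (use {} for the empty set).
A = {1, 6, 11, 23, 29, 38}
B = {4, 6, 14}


Set A = {1, 6, 11, 23, 29, 38}
Set B = {4, 6, 14}
Check each element of A against B:
1 ∉ B (include), 6 ∈ B, 11 ∉ B (include), 23 ∉ B (include), 29 ∉ B (include), 38 ∉ B (include)
Elements of A not in B: {1, 11, 23, 29, 38}

{1, 11, 23, 29, 38}


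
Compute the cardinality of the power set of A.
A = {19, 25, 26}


Set A = {19, 25, 26}
|A| = 3
The power set P(A) contains all subsets of A.
|P(A)| = 2^|A| = 2^3 = 8

8


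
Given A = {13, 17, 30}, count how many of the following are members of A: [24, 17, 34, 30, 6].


Set A = {13, 17, 30}
Candidates: [24, 17, 34, 30, 6]
Check each candidate:
24 ∉ A, 17 ∈ A, 34 ∉ A, 30 ∈ A, 6 ∉ A
Count of candidates in A: 2

2


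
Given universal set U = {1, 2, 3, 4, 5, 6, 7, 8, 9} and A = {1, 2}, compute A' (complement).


Universal set U = {1, 2, 3, 4, 5, 6, 7, 8, 9}
Set A = {1, 2}
A' = U \ A = elements in U but not in A
Checking each element of U:
1 (in A, exclude), 2 (in A, exclude), 3 (not in A, include), 4 (not in A, include), 5 (not in A, include), 6 (not in A, include), 7 (not in A, include), 8 (not in A, include), 9 (not in A, include)
A' = {3, 4, 5, 6, 7, 8, 9}

{3, 4, 5, 6, 7, 8, 9}


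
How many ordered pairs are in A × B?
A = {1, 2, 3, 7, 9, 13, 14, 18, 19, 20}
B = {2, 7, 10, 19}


Set A = {1, 2, 3, 7, 9, 13, 14, 18, 19, 20} has 10 elements.
Set B = {2, 7, 10, 19} has 4 elements.
|A × B| = |A| × |B| = 10 × 4 = 40

40


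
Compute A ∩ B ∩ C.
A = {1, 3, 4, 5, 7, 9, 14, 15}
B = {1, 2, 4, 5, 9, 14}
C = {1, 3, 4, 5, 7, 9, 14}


Set A = {1, 3, 4, 5, 7, 9, 14, 15}
Set B = {1, 2, 4, 5, 9, 14}
Set C = {1, 3, 4, 5, 7, 9, 14}
First, A ∩ B = {1, 4, 5, 9, 14}
Then, (A ∩ B) ∩ C = {1, 4, 5, 9, 14}

{1, 4, 5, 9, 14}


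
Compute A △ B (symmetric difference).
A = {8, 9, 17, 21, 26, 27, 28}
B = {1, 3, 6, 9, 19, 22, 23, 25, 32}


Set A = {8, 9, 17, 21, 26, 27, 28}
Set B = {1, 3, 6, 9, 19, 22, 23, 25, 32}
A △ B = (A \ B) ∪ (B \ A)
Elements in A but not B: {8, 17, 21, 26, 27, 28}
Elements in B but not A: {1, 3, 6, 19, 22, 23, 25, 32}
A △ B = {1, 3, 6, 8, 17, 19, 21, 22, 23, 25, 26, 27, 28, 32}

{1, 3, 6, 8, 17, 19, 21, 22, 23, 25, 26, 27, 28, 32}


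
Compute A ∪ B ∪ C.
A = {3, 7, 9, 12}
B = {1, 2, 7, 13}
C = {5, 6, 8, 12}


Set A = {3, 7, 9, 12}
Set B = {1, 2, 7, 13}
Set C = {5, 6, 8, 12}
First, A ∪ B = {1, 2, 3, 7, 9, 12, 13}
Then, (A ∪ B) ∪ C = {1, 2, 3, 5, 6, 7, 8, 9, 12, 13}

{1, 2, 3, 5, 6, 7, 8, 9, 12, 13}


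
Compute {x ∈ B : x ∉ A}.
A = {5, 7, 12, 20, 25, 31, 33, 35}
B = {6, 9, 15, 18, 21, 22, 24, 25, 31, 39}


Set A = {5, 7, 12, 20, 25, 31, 33, 35}
Set B = {6, 9, 15, 18, 21, 22, 24, 25, 31, 39}
Check each element of B against A:
6 ∉ A (include), 9 ∉ A (include), 15 ∉ A (include), 18 ∉ A (include), 21 ∉ A (include), 22 ∉ A (include), 24 ∉ A (include), 25 ∈ A, 31 ∈ A, 39 ∉ A (include)
Elements of B not in A: {6, 9, 15, 18, 21, 22, 24, 39}

{6, 9, 15, 18, 21, 22, 24, 39}


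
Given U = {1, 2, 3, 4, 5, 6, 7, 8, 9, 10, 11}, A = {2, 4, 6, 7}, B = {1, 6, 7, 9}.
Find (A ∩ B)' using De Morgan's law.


U = {1, 2, 3, 4, 5, 6, 7, 8, 9, 10, 11}
A = {2, 4, 6, 7}, B = {1, 6, 7, 9}
A ∩ B = {6, 7}
(A ∩ B)' = U \ (A ∩ B) = {1, 2, 3, 4, 5, 8, 9, 10, 11}
Verification via A' ∪ B': A' = {1, 3, 5, 8, 9, 10, 11}, B' = {2, 3, 4, 5, 8, 10, 11}
A' ∪ B' = {1, 2, 3, 4, 5, 8, 9, 10, 11} ✓

{1, 2, 3, 4, 5, 8, 9, 10, 11}


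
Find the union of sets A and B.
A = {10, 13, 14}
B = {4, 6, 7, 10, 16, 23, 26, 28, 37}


Set A = {10, 13, 14}
Set B = {4, 6, 7, 10, 16, 23, 26, 28, 37}
A ∪ B includes all elements in either set.
Elements from A: {10, 13, 14}
Elements from B not already included: {4, 6, 7, 16, 23, 26, 28, 37}
A ∪ B = {4, 6, 7, 10, 13, 14, 16, 23, 26, 28, 37}

{4, 6, 7, 10, 13, 14, 16, 23, 26, 28, 37}


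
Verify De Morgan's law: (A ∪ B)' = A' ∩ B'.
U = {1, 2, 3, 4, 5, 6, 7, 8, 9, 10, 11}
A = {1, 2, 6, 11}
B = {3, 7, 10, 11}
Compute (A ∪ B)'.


U = {1, 2, 3, 4, 5, 6, 7, 8, 9, 10, 11}
A = {1, 2, 6, 11}, B = {3, 7, 10, 11}
A ∪ B = {1, 2, 3, 6, 7, 10, 11}
(A ∪ B)' = U \ (A ∪ B) = {4, 5, 8, 9}
Verification via A' ∩ B': A' = {3, 4, 5, 7, 8, 9, 10}, B' = {1, 2, 4, 5, 6, 8, 9}
A' ∩ B' = {4, 5, 8, 9} ✓

{4, 5, 8, 9}


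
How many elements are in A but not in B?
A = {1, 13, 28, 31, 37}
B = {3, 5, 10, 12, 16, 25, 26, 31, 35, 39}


Set A = {1, 13, 28, 31, 37}
Set B = {3, 5, 10, 12, 16, 25, 26, 31, 35, 39}
A \ B = {1, 13, 28, 37}
|A \ B| = 4

4


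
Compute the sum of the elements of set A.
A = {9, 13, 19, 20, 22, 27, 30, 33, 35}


Set A = {9, 13, 19, 20, 22, 27, 30, 33, 35}
Sum = 9 + 13 + 19 + 20 + 22 + 27 + 30 + 33 + 35 = 208

208


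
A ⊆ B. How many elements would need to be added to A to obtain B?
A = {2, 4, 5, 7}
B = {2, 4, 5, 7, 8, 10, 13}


Set A = {2, 4, 5, 7}, |A| = 4
Set B = {2, 4, 5, 7, 8, 10, 13}, |B| = 7
Since A ⊆ B: B \ A = {8, 10, 13}
|B| - |A| = 7 - 4 = 3

3


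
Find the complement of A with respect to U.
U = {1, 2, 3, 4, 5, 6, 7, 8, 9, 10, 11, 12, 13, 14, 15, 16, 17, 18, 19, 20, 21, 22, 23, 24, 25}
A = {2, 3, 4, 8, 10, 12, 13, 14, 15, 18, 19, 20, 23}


Universal set U = {1, 2, 3, 4, 5, 6, 7, 8, 9, 10, 11, 12, 13, 14, 15, 16, 17, 18, 19, 20, 21, 22, 23, 24, 25}
Set A = {2, 3, 4, 8, 10, 12, 13, 14, 15, 18, 19, 20, 23}
A' = U \ A = elements in U but not in A
Checking each element of U:
1 (not in A, include), 2 (in A, exclude), 3 (in A, exclude), 4 (in A, exclude), 5 (not in A, include), 6 (not in A, include), 7 (not in A, include), 8 (in A, exclude), 9 (not in A, include), 10 (in A, exclude), 11 (not in A, include), 12 (in A, exclude), 13 (in A, exclude), 14 (in A, exclude), 15 (in A, exclude), 16 (not in A, include), 17 (not in A, include), 18 (in A, exclude), 19 (in A, exclude), 20 (in A, exclude), 21 (not in A, include), 22 (not in A, include), 23 (in A, exclude), 24 (not in A, include), 25 (not in A, include)
A' = {1, 5, 6, 7, 9, 11, 16, 17, 21, 22, 24, 25}

{1, 5, 6, 7, 9, 11, 16, 17, 21, 22, 24, 25}


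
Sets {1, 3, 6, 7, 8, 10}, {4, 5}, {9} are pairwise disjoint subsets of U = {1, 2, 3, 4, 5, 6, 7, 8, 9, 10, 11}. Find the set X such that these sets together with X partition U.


U = {1, 2, 3, 4, 5, 6, 7, 8, 9, 10, 11}
Shown blocks: {1, 3, 6, 7, 8, 10}, {4, 5}, {9}
A partition's blocks are pairwise disjoint and cover U, so the missing block = U \ (union of shown blocks).
Union of shown blocks: {1, 3, 4, 5, 6, 7, 8, 9, 10}
Missing block = U \ (union) = {2, 11}

{2, 11}


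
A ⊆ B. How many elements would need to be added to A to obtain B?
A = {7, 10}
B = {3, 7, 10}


Set A = {7, 10}, |A| = 2
Set B = {3, 7, 10}, |B| = 3
Since A ⊆ B: B \ A = {3}
|B| - |A| = 3 - 2 = 1

1


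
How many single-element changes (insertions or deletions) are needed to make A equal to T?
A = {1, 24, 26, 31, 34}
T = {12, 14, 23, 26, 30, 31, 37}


Set A = {1, 24, 26, 31, 34}
Set T = {12, 14, 23, 26, 30, 31, 37}
Elements to remove from A (in A, not in T): {1, 24, 34} → 3 removals
Elements to add to A (in T, not in A): {12, 14, 23, 30, 37} → 5 additions
Total edits = 3 + 5 = 8

8


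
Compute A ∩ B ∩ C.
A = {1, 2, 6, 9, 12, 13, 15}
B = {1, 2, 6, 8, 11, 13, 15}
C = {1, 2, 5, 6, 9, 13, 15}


Set A = {1, 2, 6, 9, 12, 13, 15}
Set B = {1, 2, 6, 8, 11, 13, 15}
Set C = {1, 2, 5, 6, 9, 13, 15}
First, A ∩ B = {1, 2, 6, 13, 15}
Then, (A ∩ B) ∩ C = {1, 2, 6, 13, 15}

{1, 2, 6, 13, 15}


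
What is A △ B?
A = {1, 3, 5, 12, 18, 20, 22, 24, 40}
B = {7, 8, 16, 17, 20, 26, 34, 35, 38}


Set A = {1, 3, 5, 12, 18, 20, 22, 24, 40}
Set B = {7, 8, 16, 17, 20, 26, 34, 35, 38}
A △ B = (A \ B) ∪ (B \ A)
Elements in A but not B: {1, 3, 5, 12, 18, 22, 24, 40}
Elements in B but not A: {7, 8, 16, 17, 26, 34, 35, 38}
A △ B = {1, 3, 5, 7, 8, 12, 16, 17, 18, 22, 24, 26, 34, 35, 38, 40}

{1, 3, 5, 7, 8, 12, 16, 17, 18, 22, 24, 26, 34, 35, 38, 40}


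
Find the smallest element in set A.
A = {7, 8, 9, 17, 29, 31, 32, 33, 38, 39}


Set A = {7, 8, 9, 17, 29, 31, 32, 33, 38, 39}
Elements in ascending order: 7, 8, 9, 17, 29, 31, 32, 33, 38, 39
The smallest element is 7.

7


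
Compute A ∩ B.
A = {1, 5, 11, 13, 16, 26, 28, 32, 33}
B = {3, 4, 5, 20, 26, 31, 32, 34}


Set A = {1, 5, 11, 13, 16, 26, 28, 32, 33}
Set B = {3, 4, 5, 20, 26, 31, 32, 34}
A ∩ B includes only elements in both sets.
Check each element of A against B:
1 ✗, 5 ✓, 11 ✗, 13 ✗, 16 ✗, 26 ✓, 28 ✗, 32 ✓, 33 ✗
A ∩ B = {5, 26, 32}

{5, 26, 32}


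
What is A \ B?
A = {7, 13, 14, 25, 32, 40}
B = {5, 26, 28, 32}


Set A = {7, 13, 14, 25, 32, 40}
Set B = {5, 26, 28, 32}
A \ B includes elements in A that are not in B.
Check each element of A:
7 (not in B, keep), 13 (not in B, keep), 14 (not in B, keep), 25 (not in B, keep), 32 (in B, remove), 40 (not in B, keep)
A \ B = {7, 13, 14, 25, 40}

{7, 13, 14, 25, 40}


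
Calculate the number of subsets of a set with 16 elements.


The set has 16 elements.
The power set contains all possible subsets.
|P(A)| = 2^|A| = 2^16 = 65536

65536


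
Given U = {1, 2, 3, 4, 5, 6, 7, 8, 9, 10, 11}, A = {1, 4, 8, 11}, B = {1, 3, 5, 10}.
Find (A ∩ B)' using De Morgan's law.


U = {1, 2, 3, 4, 5, 6, 7, 8, 9, 10, 11}
A = {1, 4, 8, 11}, B = {1, 3, 5, 10}
A ∩ B = {1}
(A ∩ B)' = U \ (A ∩ B) = {2, 3, 4, 5, 6, 7, 8, 9, 10, 11}
Verification via A' ∪ B': A' = {2, 3, 5, 6, 7, 9, 10}, B' = {2, 4, 6, 7, 8, 9, 11}
A' ∪ B' = {2, 3, 4, 5, 6, 7, 8, 9, 10, 11} ✓

{2, 3, 4, 5, 6, 7, 8, 9, 10, 11}


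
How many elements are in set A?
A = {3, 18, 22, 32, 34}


Set A = {3, 18, 22, 32, 34}
Listing elements: 3, 18, 22, 32, 34
Counting: 5 elements
|A| = 5

5


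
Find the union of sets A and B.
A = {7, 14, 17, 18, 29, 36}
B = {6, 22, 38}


Set A = {7, 14, 17, 18, 29, 36}
Set B = {6, 22, 38}
A ∪ B includes all elements in either set.
Elements from A: {7, 14, 17, 18, 29, 36}
Elements from B not already included: {6, 22, 38}
A ∪ B = {6, 7, 14, 17, 18, 22, 29, 36, 38}

{6, 7, 14, 17, 18, 22, 29, 36, 38}


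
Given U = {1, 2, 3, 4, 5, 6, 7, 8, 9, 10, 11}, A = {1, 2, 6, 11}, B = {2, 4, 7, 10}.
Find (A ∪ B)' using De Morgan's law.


U = {1, 2, 3, 4, 5, 6, 7, 8, 9, 10, 11}
A = {1, 2, 6, 11}, B = {2, 4, 7, 10}
A ∪ B = {1, 2, 4, 6, 7, 10, 11}
(A ∪ B)' = U \ (A ∪ B) = {3, 5, 8, 9}
Verification via A' ∩ B': A' = {3, 4, 5, 7, 8, 9, 10}, B' = {1, 3, 5, 6, 8, 9, 11}
A' ∩ B' = {3, 5, 8, 9} ✓

{3, 5, 8, 9}


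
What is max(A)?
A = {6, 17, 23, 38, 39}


Set A = {6, 17, 23, 38, 39}
Elements in ascending order: 6, 17, 23, 38, 39
The largest element is 39.

39


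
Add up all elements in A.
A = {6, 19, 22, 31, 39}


Set A = {6, 19, 22, 31, 39}
Sum = 6 + 19 + 22 + 31 + 39 = 117

117


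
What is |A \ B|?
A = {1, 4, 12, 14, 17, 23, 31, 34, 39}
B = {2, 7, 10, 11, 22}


Set A = {1, 4, 12, 14, 17, 23, 31, 34, 39}
Set B = {2, 7, 10, 11, 22}
A \ B = {1, 4, 12, 14, 17, 23, 31, 34, 39}
|A \ B| = 9

9


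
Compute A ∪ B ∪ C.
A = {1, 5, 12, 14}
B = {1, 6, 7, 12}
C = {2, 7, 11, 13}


Set A = {1, 5, 12, 14}
Set B = {1, 6, 7, 12}
Set C = {2, 7, 11, 13}
First, A ∪ B = {1, 5, 6, 7, 12, 14}
Then, (A ∪ B) ∪ C = {1, 2, 5, 6, 7, 11, 12, 13, 14}

{1, 2, 5, 6, 7, 11, 12, 13, 14}


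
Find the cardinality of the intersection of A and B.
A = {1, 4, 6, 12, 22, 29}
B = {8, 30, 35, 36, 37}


Set A = {1, 4, 6, 12, 22, 29}
Set B = {8, 30, 35, 36, 37}
A ∩ B = {}
|A ∩ B| = 0

0


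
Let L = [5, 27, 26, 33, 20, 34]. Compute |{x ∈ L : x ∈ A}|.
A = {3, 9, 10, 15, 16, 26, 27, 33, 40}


Set A = {3, 9, 10, 15, 16, 26, 27, 33, 40}
Candidates: [5, 27, 26, 33, 20, 34]
Check each candidate:
5 ∉ A, 27 ∈ A, 26 ∈ A, 33 ∈ A, 20 ∉ A, 34 ∉ A
Count of candidates in A: 3

3


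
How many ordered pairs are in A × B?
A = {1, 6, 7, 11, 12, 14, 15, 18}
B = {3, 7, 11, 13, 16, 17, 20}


Set A = {1, 6, 7, 11, 12, 14, 15, 18} has 8 elements.
Set B = {3, 7, 11, 13, 16, 17, 20} has 7 elements.
|A × B| = |A| × |B| = 8 × 7 = 56

56


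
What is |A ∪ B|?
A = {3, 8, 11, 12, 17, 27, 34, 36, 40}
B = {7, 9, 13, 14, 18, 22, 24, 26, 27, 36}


Set A = {3, 8, 11, 12, 17, 27, 34, 36, 40}, |A| = 9
Set B = {7, 9, 13, 14, 18, 22, 24, 26, 27, 36}, |B| = 10
A ∩ B = {27, 36}, |A ∩ B| = 2
|A ∪ B| = |A| + |B| - |A ∩ B| = 9 + 10 - 2 = 17

17


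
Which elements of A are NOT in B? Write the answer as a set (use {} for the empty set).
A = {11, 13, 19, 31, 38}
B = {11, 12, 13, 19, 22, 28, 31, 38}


Set A = {11, 13, 19, 31, 38}
Set B = {11, 12, 13, 19, 22, 28, 31, 38}
Check each element of A against B:
11 ∈ B, 13 ∈ B, 19 ∈ B, 31 ∈ B, 38 ∈ B
Elements of A not in B: {}

{}


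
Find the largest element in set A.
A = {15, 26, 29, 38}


Set A = {15, 26, 29, 38}
Elements in ascending order: 15, 26, 29, 38
The largest element is 38.

38


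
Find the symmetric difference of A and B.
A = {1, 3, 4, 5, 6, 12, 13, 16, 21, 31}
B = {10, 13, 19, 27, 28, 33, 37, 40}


Set A = {1, 3, 4, 5, 6, 12, 13, 16, 21, 31}
Set B = {10, 13, 19, 27, 28, 33, 37, 40}
A △ B = (A \ B) ∪ (B \ A)
Elements in A but not B: {1, 3, 4, 5, 6, 12, 16, 21, 31}
Elements in B but not A: {10, 19, 27, 28, 33, 37, 40}
A △ B = {1, 3, 4, 5, 6, 10, 12, 16, 19, 21, 27, 28, 31, 33, 37, 40}

{1, 3, 4, 5, 6, 10, 12, 16, 19, 21, 27, 28, 31, 33, 37, 40}


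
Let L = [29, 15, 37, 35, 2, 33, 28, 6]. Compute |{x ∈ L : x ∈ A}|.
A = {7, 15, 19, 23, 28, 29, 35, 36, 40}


Set A = {7, 15, 19, 23, 28, 29, 35, 36, 40}
Candidates: [29, 15, 37, 35, 2, 33, 28, 6]
Check each candidate:
29 ∈ A, 15 ∈ A, 37 ∉ A, 35 ∈ A, 2 ∉ A, 33 ∉ A, 28 ∈ A, 6 ∉ A
Count of candidates in A: 4

4


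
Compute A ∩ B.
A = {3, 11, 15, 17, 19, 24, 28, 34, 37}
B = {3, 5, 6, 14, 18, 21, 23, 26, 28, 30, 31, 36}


Set A = {3, 11, 15, 17, 19, 24, 28, 34, 37}
Set B = {3, 5, 6, 14, 18, 21, 23, 26, 28, 30, 31, 36}
A ∩ B includes only elements in both sets.
Check each element of A against B:
3 ✓, 11 ✗, 15 ✗, 17 ✗, 19 ✗, 24 ✗, 28 ✓, 34 ✗, 37 ✗
A ∩ B = {3, 28}

{3, 28}


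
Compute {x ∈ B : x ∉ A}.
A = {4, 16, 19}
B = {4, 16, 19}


Set A = {4, 16, 19}
Set B = {4, 16, 19}
Check each element of B against A:
4 ∈ A, 16 ∈ A, 19 ∈ A
Elements of B not in A: {}

{}


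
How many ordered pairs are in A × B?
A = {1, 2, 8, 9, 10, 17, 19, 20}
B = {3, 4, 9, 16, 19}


Set A = {1, 2, 8, 9, 10, 17, 19, 20} has 8 elements.
Set B = {3, 4, 9, 16, 19} has 5 elements.
|A × B| = |A| × |B| = 8 × 5 = 40

40


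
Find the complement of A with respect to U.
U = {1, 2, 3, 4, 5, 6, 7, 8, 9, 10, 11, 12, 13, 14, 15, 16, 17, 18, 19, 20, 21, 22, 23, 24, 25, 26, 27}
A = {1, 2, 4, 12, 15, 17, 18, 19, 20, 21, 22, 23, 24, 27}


Universal set U = {1, 2, 3, 4, 5, 6, 7, 8, 9, 10, 11, 12, 13, 14, 15, 16, 17, 18, 19, 20, 21, 22, 23, 24, 25, 26, 27}
Set A = {1, 2, 4, 12, 15, 17, 18, 19, 20, 21, 22, 23, 24, 27}
A' = U \ A = elements in U but not in A
Checking each element of U:
1 (in A, exclude), 2 (in A, exclude), 3 (not in A, include), 4 (in A, exclude), 5 (not in A, include), 6 (not in A, include), 7 (not in A, include), 8 (not in A, include), 9 (not in A, include), 10 (not in A, include), 11 (not in A, include), 12 (in A, exclude), 13 (not in A, include), 14 (not in A, include), 15 (in A, exclude), 16 (not in A, include), 17 (in A, exclude), 18 (in A, exclude), 19 (in A, exclude), 20 (in A, exclude), 21 (in A, exclude), 22 (in A, exclude), 23 (in A, exclude), 24 (in A, exclude), 25 (not in A, include), 26 (not in A, include), 27 (in A, exclude)
A' = {3, 5, 6, 7, 8, 9, 10, 11, 13, 14, 16, 25, 26}

{3, 5, 6, 7, 8, 9, 10, 11, 13, 14, 16, 25, 26}


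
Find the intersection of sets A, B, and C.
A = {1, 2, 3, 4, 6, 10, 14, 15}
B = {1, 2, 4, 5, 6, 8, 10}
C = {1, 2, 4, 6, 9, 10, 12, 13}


Set A = {1, 2, 3, 4, 6, 10, 14, 15}
Set B = {1, 2, 4, 5, 6, 8, 10}
Set C = {1, 2, 4, 6, 9, 10, 12, 13}
First, A ∩ B = {1, 2, 4, 6, 10}
Then, (A ∩ B) ∩ C = {1, 2, 4, 6, 10}

{1, 2, 4, 6, 10}


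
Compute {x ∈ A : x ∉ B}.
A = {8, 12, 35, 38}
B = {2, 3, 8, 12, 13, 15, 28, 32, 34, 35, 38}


Set A = {8, 12, 35, 38}
Set B = {2, 3, 8, 12, 13, 15, 28, 32, 34, 35, 38}
Check each element of A against B:
8 ∈ B, 12 ∈ B, 35 ∈ B, 38 ∈ B
Elements of A not in B: {}

{}


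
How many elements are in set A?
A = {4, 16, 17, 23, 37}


Set A = {4, 16, 17, 23, 37}
Listing elements: 4, 16, 17, 23, 37
Counting: 5 elements
|A| = 5

5


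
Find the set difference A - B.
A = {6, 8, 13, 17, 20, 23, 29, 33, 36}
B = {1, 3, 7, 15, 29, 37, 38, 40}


Set A = {6, 8, 13, 17, 20, 23, 29, 33, 36}
Set B = {1, 3, 7, 15, 29, 37, 38, 40}
A \ B includes elements in A that are not in B.
Check each element of A:
6 (not in B, keep), 8 (not in B, keep), 13 (not in B, keep), 17 (not in B, keep), 20 (not in B, keep), 23 (not in B, keep), 29 (in B, remove), 33 (not in B, keep), 36 (not in B, keep)
A \ B = {6, 8, 13, 17, 20, 23, 33, 36}

{6, 8, 13, 17, 20, 23, 33, 36}


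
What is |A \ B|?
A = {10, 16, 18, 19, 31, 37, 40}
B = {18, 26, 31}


Set A = {10, 16, 18, 19, 31, 37, 40}
Set B = {18, 26, 31}
A \ B = {10, 16, 19, 37, 40}
|A \ B| = 5

5


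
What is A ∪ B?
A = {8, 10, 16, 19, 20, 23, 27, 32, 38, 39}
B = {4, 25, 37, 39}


Set A = {8, 10, 16, 19, 20, 23, 27, 32, 38, 39}
Set B = {4, 25, 37, 39}
A ∪ B includes all elements in either set.
Elements from A: {8, 10, 16, 19, 20, 23, 27, 32, 38, 39}
Elements from B not already included: {4, 25, 37}
A ∪ B = {4, 8, 10, 16, 19, 20, 23, 25, 27, 32, 37, 38, 39}

{4, 8, 10, 16, 19, 20, 23, 25, 27, 32, 37, 38, 39}


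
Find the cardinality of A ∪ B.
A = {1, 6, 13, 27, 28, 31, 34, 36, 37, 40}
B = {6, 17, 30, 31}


Set A = {1, 6, 13, 27, 28, 31, 34, 36, 37, 40}, |A| = 10
Set B = {6, 17, 30, 31}, |B| = 4
A ∩ B = {6, 31}, |A ∩ B| = 2
|A ∪ B| = |A| + |B| - |A ∩ B| = 10 + 4 - 2 = 12

12


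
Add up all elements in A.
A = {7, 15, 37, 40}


Set A = {7, 15, 37, 40}
Sum = 7 + 15 + 37 + 40 = 99

99


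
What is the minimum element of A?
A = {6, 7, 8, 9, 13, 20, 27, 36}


Set A = {6, 7, 8, 9, 13, 20, 27, 36}
Elements in ascending order: 6, 7, 8, 9, 13, 20, 27, 36
The smallest element is 6.

6


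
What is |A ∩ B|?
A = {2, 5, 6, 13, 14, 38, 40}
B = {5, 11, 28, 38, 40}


Set A = {2, 5, 6, 13, 14, 38, 40}
Set B = {5, 11, 28, 38, 40}
A ∩ B = {5, 38, 40}
|A ∩ B| = 3

3


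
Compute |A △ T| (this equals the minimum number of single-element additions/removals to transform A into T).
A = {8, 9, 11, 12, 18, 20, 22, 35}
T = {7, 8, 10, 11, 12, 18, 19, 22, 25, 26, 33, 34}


Set A = {8, 9, 11, 12, 18, 20, 22, 35}
Set T = {7, 8, 10, 11, 12, 18, 19, 22, 25, 26, 33, 34}
Elements to remove from A (in A, not in T): {9, 20, 35} → 3 removals
Elements to add to A (in T, not in A): {7, 10, 19, 25, 26, 33, 34} → 7 additions
Total edits = 3 + 7 = 10

10


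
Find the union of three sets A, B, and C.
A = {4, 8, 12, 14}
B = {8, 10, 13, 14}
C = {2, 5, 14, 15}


Set A = {4, 8, 12, 14}
Set B = {8, 10, 13, 14}
Set C = {2, 5, 14, 15}
First, A ∪ B = {4, 8, 10, 12, 13, 14}
Then, (A ∪ B) ∪ C = {2, 4, 5, 8, 10, 12, 13, 14, 15}

{2, 4, 5, 8, 10, 12, 13, 14, 15}


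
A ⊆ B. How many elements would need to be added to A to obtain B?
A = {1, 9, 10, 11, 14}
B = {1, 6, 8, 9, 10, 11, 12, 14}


Set A = {1, 9, 10, 11, 14}, |A| = 5
Set B = {1, 6, 8, 9, 10, 11, 12, 14}, |B| = 8
Since A ⊆ B: B \ A = {6, 8, 12}
|B| - |A| = 8 - 5 = 3

3


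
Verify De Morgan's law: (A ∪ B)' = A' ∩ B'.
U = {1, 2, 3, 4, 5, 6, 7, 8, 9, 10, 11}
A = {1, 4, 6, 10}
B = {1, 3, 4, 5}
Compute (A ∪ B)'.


U = {1, 2, 3, 4, 5, 6, 7, 8, 9, 10, 11}
A = {1, 4, 6, 10}, B = {1, 3, 4, 5}
A ∪ B = {1, 3, 4, 5, 6, 10}
(A ∪ B)' = U \ (A ∪ B) = {2, 7, 8, 9, 11}
Verification via A' ∩ B': A' = {2, 3, 5, 7, 8, 9, 11}, B' = {2, 6, 7, 8, 9, 10, 11}
A' ∩ B' = {2, 7, 8, 9, 11} ✓

{2, 7, 8, 9, 11}


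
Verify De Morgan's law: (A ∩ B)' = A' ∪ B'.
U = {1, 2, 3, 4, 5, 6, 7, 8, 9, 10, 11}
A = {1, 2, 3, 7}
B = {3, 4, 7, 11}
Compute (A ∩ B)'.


U = {1, 2, 3, 4, 5, 6, 7, 8, 9, 10, 11}
A = {1, 2, 3, 7}, B = {3, 4, 7, 11}
A ∩ B = {3, 7}
(A ∩ B)' = U \ (A ∩ B) = {1, 2, 4, 5, 6, 8, 9, 10, 11}
Verification via A' ∪ B': A' = {4, 5, 6, 8, 9, 10, 11}, B' = {1, 2, 5, 6, 8, 9, 10}
A' ∪ B' = {1, 2, 4, 5, 6, 8, 9, 10, 11} ✓

{1, 2, 4, 5, 6, 8, 9, 10, 11}


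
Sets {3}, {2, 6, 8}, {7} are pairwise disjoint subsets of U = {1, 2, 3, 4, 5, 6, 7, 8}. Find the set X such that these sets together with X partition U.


U = {1, 2, 3, 4, 5, 6, 7, 8}
Shown blocks: {3}, {2, 6, 8}, {7}
A partition's blocks are pairwise disjoint and cover U, so the missing block = U \ (union of shown blocks).
Union of shown blocks: {2, 3, 6, 7, 8}
Missing block = U \ (union) = {1, 4, 5}

{1, 4, 5}


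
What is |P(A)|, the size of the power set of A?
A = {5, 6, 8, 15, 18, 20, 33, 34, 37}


Set A = {5, 6, 8, 15, 18, 20, 33, 34, 37}
|A| = 9
The power set P(A) contains all subsets of A.
|P(A)| = 2^|A| = 2^9 = 512

512


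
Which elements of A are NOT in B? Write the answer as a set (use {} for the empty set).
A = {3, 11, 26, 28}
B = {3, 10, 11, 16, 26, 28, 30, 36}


Set A = {3, 11, 26, 28}
Set B = {3, 10, 11, 16, 26, 28, 30, 36}
Check each element of A against B:
3 ∈ B, 11 ∈ B, 26 ∈ B, 28 ∈ B
Elements of A not in B: {}

{}


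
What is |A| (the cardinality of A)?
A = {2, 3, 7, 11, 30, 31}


Set A = {2, 3, 7, 11, 30, 31}
Listing elements: 2, 3, 7, 11, 30, 31
Counting: 6 elements
|A| = 6

6


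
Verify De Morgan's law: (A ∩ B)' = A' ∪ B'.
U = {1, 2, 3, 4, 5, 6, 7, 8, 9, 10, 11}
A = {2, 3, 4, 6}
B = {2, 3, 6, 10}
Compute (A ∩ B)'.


U = {1, 2, 3, 4, 5, 6, 7, 8, 9, 10, 11}
A = {2, 3, 4, 6}, B = {2, 3, 6, 10}
A ∩ B = {2, 3, 6}
(A ∩ B)' = U \ (A ∩ B) = {1, 4, 5, 7, 8, 9, 10, 11}
Verification via A' ∪ B': A' = {1, 5, 7, 8, 9, 10, 11}, B' = {1, 4, 5, 7, 8, 9, 11}
A' ∪ B' = {1, 4, 5, 7, 8, 9, 10, 11} ✓

{1, 4, 5, 7, 8, 9, 10, 11}


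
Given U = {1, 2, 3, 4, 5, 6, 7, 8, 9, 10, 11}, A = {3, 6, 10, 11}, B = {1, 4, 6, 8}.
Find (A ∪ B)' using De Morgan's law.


U = {1, 2, 3, 4, 5, 6, 7, 8, 9, 10, 11}
A = {3, 6, 10, 11}, B = {1, 4, 6, 8}
A ∪ B = {1, 3, 4, 6, 8, 10, 11}
(A ∪ B)' = U \ (A ∪ B) = {2, 5, 7, 9}
Verification via A' ∩ B': A' = {1, 2, 4, 5, 7, 8, 9}, B' = {2, 3, 5, 7, 9, 10, 11}
A' ∩ B' = {2, 5, 7, 9} ✓

{2, 5, 7, 9}


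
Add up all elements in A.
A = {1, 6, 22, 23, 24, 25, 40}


Set A = {1, 6, 22, 23, 24, 25, 40}
Sum = 1 + 6 + 22 + 23 + 24 + 25 + 40 = 141

141


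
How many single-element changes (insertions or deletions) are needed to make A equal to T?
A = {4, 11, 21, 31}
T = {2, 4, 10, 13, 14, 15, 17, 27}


Set A = {4, 11, 21, 31}
Set T = {2, 4, 10, 13, 14, 15, 17, 27}
Elements to remove from A (in A, not in T): {11, 21, 31} → 3 removals
Elements to add to A (in T, not in A): {2, 10, 13, 14, 15, 17, 27} → 7 additions
Total edits = 3 + 7 = 10

10


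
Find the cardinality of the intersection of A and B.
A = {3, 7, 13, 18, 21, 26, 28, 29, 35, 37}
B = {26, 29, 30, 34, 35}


Set A = {3, 7, 13, 18, 21, 26, 28, 29, 35, 37}
Set B = {26, 29, 30, 34, 35}
A ∩ B = {26, 29, 35}
|A ∩ B| = 3

3


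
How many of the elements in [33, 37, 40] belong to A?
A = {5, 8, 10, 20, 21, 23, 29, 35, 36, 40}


Set A = {5, 8, 10, 20, 21, 23, 29, 35, 36, 40}
Candidates: [33, 37, 40]
Check each candidate:
33 ∉ A, 37 ∉ A, 40 ∈ A
Count of candidates in A: 1

1


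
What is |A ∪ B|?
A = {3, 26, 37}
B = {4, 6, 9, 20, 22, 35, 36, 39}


Set A = {3, 26, 37}, |A| = 3
Set B = {4, 6, 9, 20, 22, 35, 36, 39}, |B| = 8
A ∩ B = {}, |A ∩ B| = 0
|A ∪ B| = |A| + |B| - |A ∩ B| = 3 + 8 - 0 = 11

11


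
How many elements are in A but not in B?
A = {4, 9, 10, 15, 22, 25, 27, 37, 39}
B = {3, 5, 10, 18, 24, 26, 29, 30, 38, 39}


Set A = {4, 9, 10, 15, 22, 25, 27, 37, 39}
Set B = {3, 5, 10, 18, 24, 26, 29, 30, 38, 39}
A \ B = {4, 9, 15, 22, 25, 27, 37}
|A \ B| = 7

7


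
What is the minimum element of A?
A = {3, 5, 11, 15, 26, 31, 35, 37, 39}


Set A = {3, 5, 11, 15, 26, 31, 35, 37, 39}
Elements in ascending order: 3, 5, 11, 15, 26, 31, 35, 37, 39
The smallest element is 3.

3


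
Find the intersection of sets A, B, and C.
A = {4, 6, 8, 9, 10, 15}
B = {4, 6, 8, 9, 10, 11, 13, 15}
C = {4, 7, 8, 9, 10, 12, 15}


Set A = {4, 6, 8, 9, 10, 15}
Set B = {4, 6, 8, 9, 10, 11, 13, 15}
Set C = {4, 7, 8, 9, 10, 12, 15}
First, A ∩ B = {4, 6, 8, 9, 10, 15}
Then, (A ∩ B) ∩ C = {4, 8, 9, 10, 15}

{4, 8, 9, 10, 15}


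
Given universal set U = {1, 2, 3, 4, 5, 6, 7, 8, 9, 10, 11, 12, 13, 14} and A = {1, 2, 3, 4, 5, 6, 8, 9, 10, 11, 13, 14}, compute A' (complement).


Universal set U = {1, 2, 3, 4, 5, 6, 7, 8, 9, 10, 11, 12, 13, 14}
Set A = {1, 2, 3, 4, 5, 6, 8, 9, 10, 11, 13, 14}
A' = U \ A = elements in U but not in A
Checking each element of U:
1 (in A, exclude), 2 (in A, exclude), 3 (in A, exclude), 4 (in A, exclude), 5 (in A, exclude), 6 (in A, exclude), 7 (not in A, include), 8 (in A, exclude), 9 (in A, exclude), 10 (in A, exclude), 11 (in A, exclude), 12 (not in A, include), 13 (in A, exclude), 14 (in A, exclude)
A' = {7, 12}

{7, 12}


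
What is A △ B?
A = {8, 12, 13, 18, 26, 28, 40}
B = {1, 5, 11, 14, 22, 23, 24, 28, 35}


Set A = {8, 12, 13, 18, 26, 28, 40}
Set B = {1, 5, 11, 14, 22, 23, 24, 28, 35}
A △ B = (A \ B) ∪ (B \ A)
Elements in A but not B: {8, 12, 13, 18, 26, 40}
Elements in B but not A: {1, 5, 11, 14, 22, 23, 24, 35}
A △ B = {1, 5, 8, 11, 12, 13, 14, 18, 22, 23, 24, 26, 35, 40}

{1, 5, 8, 11, 12, 13, 14, 18, 22, 23, 24, 26, 35, 40}


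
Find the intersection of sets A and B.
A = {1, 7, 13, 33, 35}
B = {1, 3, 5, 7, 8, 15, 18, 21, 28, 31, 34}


Set A = {1, 7, 13, 33, 35}
Set B = {1, 3, 5, 7, 8, 15, 18, 21, 28, 31, 34}
A ∩ B includes only elements in both sets.
Check each element of A against B:
1 ✓, 7 ✓, 13 ✗, 33 ✗, 35 ✗
A ∩ B = {1, 7}

{1, 7}


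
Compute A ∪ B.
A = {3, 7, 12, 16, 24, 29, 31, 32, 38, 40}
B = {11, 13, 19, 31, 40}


Set A = {3, 7, 12, 16, 24, 29, 31, 32, 38, 40}
Set B = {11, 13, 19, 31, 40}
A ∪ B includes all elements in either set.
Elements from A: {3, 7, 12, 16, 24, 29, 31, 32, 38, 40}
Elements from B not already included: {11, 13, 19}
A ∪ B = {3, 7, 11, 12, 13, 16, 19, 24, 29, 31, 32, 38, 40}

{3, 7, 11, 12, 13, 16, 19, 24, 29, 31, 32, 38, 40}


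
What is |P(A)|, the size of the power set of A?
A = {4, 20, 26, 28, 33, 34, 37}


Set A = {4, 20, 26, 28, 33, 34, 37}
|A| = 7
The power set P(A) contains all subsets of A.
|P(A)| = 2^|A| = 2^7 = 128

128


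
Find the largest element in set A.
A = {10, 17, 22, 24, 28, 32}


Set A = {10, 17, 22, 24, 28, 32}
Elements in ascending order: 10, 17, 22, 24, 28, 32
The largest element is 32.

32


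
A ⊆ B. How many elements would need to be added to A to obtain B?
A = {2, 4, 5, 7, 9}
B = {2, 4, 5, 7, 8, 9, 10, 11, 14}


Set A = {2, 4, 5, 7, 9}, |A| = 5
Set B = {2, 4, 5, 7, 8, 9, 10, 11, 14}, |B| = 9
Since A ⊆ B: B \ A = {8, 10, 11, 14}
|B| - |A| = 9 - 5 = 4

4


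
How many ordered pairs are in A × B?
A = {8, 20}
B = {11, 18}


Set A = {8, 20} has 2 elements.
Set B = {11, 18} has 2 elements.
|A × B| = |A| × |B| = 2 × 2 = 4

4


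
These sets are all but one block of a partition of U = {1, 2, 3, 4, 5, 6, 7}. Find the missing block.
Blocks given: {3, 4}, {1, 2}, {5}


U = {1, 2, 3, 4, 5, 6, 7}
Shown blocks: {3, 4}, {1, 2}, {5}
A partition's blocks are pairwise disjoint and cover U, so the missing block = U \ (union of shown blocks).
Union of shown blocks: {1, 2, 3, 4, 5}
Missing block = U \ (union) = {6, 7}

{6, 7}


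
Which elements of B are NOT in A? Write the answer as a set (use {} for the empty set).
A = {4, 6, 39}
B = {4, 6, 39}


Set A = {4, 6, 39}
Set B = {4, 6, 39}
Check each element of B against A:
4 ∈ A, 6 ∈ A, 39 ∈ A
Elements of B not in A: {}

{}


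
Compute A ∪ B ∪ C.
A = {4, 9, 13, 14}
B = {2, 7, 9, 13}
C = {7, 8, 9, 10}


Set A = {4, 9, 13, 14}
Set B = {2, 7, 9, 13}
Set C = {7, 8, 9, 10}
First, A ∪ B = {2, 4, 7, 9, 13, 14}
Then, (A ∪ B) ∪ C = {2, 4, 7, 8, 9, 10, 13, 14}

{2, 4, 7, 8, 9, 10, 13, 14}


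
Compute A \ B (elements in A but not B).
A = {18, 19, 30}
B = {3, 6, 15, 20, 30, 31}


Set A = {18, 19, 30}
Set B = {3, 6, 15, 20, 30, 31}
A \ B includes elements in A that are not in B.
Check each element of A:
18 (not in B, keep), 19 (not in B, keep), 30 (in B, remove)
A \ B = {18, 19}

{18, 19}


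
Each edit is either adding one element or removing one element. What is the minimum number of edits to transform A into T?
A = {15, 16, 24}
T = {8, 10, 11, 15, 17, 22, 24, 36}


Set A = {15, 16, 24}
Set T = {8, 10, 11, 15, 17, 22, 24, 36}
Elements to remove from A (in A, not in T): {16} → 1 removals
Elements to add to A (in T, not in A): {8, 10, 11, 17, 22, 36} → 6 additions
Total edits = 1 + 6 = 7

7


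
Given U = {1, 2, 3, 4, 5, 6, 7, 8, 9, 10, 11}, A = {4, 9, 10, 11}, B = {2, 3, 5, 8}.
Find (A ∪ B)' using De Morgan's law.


U = {1, 2, 3, 4, 5, 6, 7, 8, 9, 10, 11}
A = {4, 9, 10, 11}, B = {2, 3, 5, 8}
A ∪ B = {2, 3, 4, 5, 8, 9, 10, 11}
(A ∪ B)' = U \ (A ∪ B) = {1, 6, 7}
Verification via A' ∩ B': A' = {1, 2, 3, 5, 6, 7, 8}, B' = {1, 4, 6, 7, 9, 10, 11}
A' ∩ B' = {1, 6, 7} ✓

{1, 6, 7}


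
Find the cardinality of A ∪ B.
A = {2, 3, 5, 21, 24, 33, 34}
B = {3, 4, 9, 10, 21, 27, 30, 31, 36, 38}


Set A = {2, 3, 5, 21, 24, 33, 34}, |A| = 7
Set B = {3, 4, 9, 10, 21, 27, 30, 31, 36, 38}, |B| = 10
A ∩ B = {3, 21}, |A ∩ B| = 2
|A ∪ B| = |A| + |B| - |A ∩ B| = 7 + 10 - 2 = 15

15


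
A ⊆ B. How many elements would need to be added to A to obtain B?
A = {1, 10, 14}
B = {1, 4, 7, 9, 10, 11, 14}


Set A = {1, 10, 14}, |A| = 3
Set B = {1, 4, 7, 9, 10, 11, 14}, |B| = 7
Since A ⊆ B: B \ A = {4, 7, 9, 11}
|B| - |A| = 7 - 3 = 4

4
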